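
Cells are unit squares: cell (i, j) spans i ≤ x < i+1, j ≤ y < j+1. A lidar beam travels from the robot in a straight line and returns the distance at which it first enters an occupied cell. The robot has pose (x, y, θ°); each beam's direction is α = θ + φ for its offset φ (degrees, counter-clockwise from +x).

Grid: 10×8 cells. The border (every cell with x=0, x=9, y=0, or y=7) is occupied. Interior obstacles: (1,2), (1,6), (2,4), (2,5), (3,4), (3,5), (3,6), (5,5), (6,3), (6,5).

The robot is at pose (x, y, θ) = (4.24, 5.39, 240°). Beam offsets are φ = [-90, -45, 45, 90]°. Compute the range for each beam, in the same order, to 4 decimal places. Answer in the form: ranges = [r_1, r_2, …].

ranges = [0.2771, 0.2485, 4.5449, 2.7800]

beam 1: φ=-90°, α=150°
  dir = (cos 150°, sin 150°) = (-0.8660, 0.5000); from cell (4,5)
  next x-line at t=0.2771, next y-line at t=1.2200; Δt_x=1.1547, Δt_y=2.0000
    x: enter (3,5) at t=0.2771 ← occupied
  → r_1 = 0.2771
beam 2: φ=-45°, α=195°
  dir = (cos 195°, sin 195°) = (-0.9659, -0.2588); from cell (4,5)
  next x-line at t=0.2485, next y-line at t=1.5068; Δt_x=1.0353, Δt_y=3.8637
    x: enter (3,5) at t=0.2485 ← occupied
  → r_2 = 0.2485
beam 3: φ=45°, α=285°
  dir = (cos 285°, sin 285°) = (0.2588, -0.9659); from cell (4,5)
  next x-line at t=2.9364, next y-line at t=0.4038; Δt_x=3.8637, Δt_y=1.0353
    y: enter (4,4) at t=0.4038
    y: enter (4,3) at t=1.4390
    y: enter (4,2) at t=2.4743
    x: enter (5,2) at t=2.9364
    y: enter (5,1) at t=3.5096
    y: enter (5,0) at t=4.5449 ← occupied
  → r_3 = 4.5449
beam 4: φ=90°, α=330°
  dir = (cos 330°, sin 330°) = (0.8660, -0.5000); from cell (4,5)
  next x-line at t=0.8776, next y-line at t=0.7800; Δt_x=1.1547, Δt_y=2.0000
    y: enter (4,4) at t=0.7800
    x: enter (5,4) at t=0.8776
    x: enter (6,4) at t=2.0323
    y: enter (6,3) at t=2.7800 ← occupied
  → r_4 = 2.7800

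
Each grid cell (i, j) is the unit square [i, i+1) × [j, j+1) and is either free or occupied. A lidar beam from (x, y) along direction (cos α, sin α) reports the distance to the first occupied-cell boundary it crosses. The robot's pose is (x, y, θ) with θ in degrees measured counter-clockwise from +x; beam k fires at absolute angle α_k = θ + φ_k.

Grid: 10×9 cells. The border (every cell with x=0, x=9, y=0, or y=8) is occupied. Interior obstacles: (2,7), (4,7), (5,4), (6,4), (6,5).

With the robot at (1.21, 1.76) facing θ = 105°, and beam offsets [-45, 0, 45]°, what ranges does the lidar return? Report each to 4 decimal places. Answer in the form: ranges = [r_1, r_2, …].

ranges = [6.0506, 0.8114, 0.2425]

beam 1: φ=-45°, α=60°
  direction (0.5000, 0.8660); cell (1,1); t to first gridline: x 1.5800, y 0.2771 (then +2.0000 / +1.1547)
    (1,2) via y @ 0.2771
    (1,3) via y @ 1.4318
    (2,3) via x @ 1.5800
    (2,4) via y @ 2.5865
    (3,4) via x @ 3.5800
    (3,5) via y @ 3.7412
    (3,6) via y @ 4.8959
    (4,6) via x @ 5.5800
    (4,7) via y @ 6.0506  # hit
  → r_1 = 6.0506
beam 2: φ=0°, α=105°
  direction (-0.2588, 0.9659); cell (1,1); t to first gridline: x 0.8114, y 0.2485 (then +3.8637 / +1.0353)
    (1,2) via y @ 0.2485
    (0,2) via x @ 0.8114  # hit
  → r_2 = 0.8114
beam 3: φ=45°, α=150°
  direction (-0.8660, 0.5000); cell (1,1); t to first gridline: x 0.2425, y 0.4800 (then +1.1547 / +2.0000)
    (0,1) via x @ 0.2425  # hit
  → r_3 = 0.2425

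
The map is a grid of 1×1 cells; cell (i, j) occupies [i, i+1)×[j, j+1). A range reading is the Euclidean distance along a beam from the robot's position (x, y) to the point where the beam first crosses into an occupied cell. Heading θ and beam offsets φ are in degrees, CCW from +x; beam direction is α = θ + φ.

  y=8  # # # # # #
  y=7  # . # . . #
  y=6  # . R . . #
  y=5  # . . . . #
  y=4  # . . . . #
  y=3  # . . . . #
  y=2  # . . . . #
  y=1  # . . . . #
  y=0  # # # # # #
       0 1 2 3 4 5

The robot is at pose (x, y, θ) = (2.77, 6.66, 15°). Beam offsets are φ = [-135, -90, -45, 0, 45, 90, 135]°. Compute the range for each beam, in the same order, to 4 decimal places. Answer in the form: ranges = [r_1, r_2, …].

ranges = [3.5400, 5.8597, 2.5750, 2.3087, 0.3926, 0.3520, 0.6800]

beam 1: φ=-135°, α=240°
  cosα=-0.5000 sinα=-0.8660 | (2,6) | tMaxX 1.5400 tMaxY 0.7621 | tΔX 2.0000 tΔY 1.1547
    t=0.7621 [y] (2,5)
    t=1.5400 [x] (1,5)
    t=1.9168 [y] (1,4)
    t=3.0715 [y] (1,3)
    t=3.5400 [x] (0,3) — stop
  → r_1 = 3.5400
beam 2: φ=-90°, α=285°
  cosα=0.2588 sinα=-0.9659 | (2,6) | tMaxX 0.8887 tMaxY 0.6833 | tΔX 3.8637 tΔY 1.0353
    t=0.6833 [y] (2,5)
    t=0.8887 [x] (3,5)
    t=1.7186 [y] (3,4)
    t=2.7538 [y] (3,3)
    t=3.7891 [y] (3,2)
    t=4.7524 [x] (4,2)
    t=4.8244 [y] (4,1)
    t=5.8597 [y] (4,0) — stop
  → r_2 = 5.8597
beam 3: φ=-45°, α=330°
  cosα=0.8660 sinα=-0.5000 | (2,6) | tMaxX 0.2656 tMaxY 1.3200 | tΔX 1.1547 tΔY 2.0000
    t=0.2656 [x] (3,6)
    t=1.3200 [y] (3,5)
    t=1.4203 [x] (4,5)
    t=2.5750 [x] (5,5) — stop
  → r_3 = 2.5750
beam 4: φ=0°, α=15°
  cosα=0.9659 sinα=0.2588 | (2,6) | tMaxX 0.2381 tMaxY 1.3137 | tΔX 1.0353 tΔY 3.8637
    t=0.2381 [x] (3,6)
    t=1.2734 [x] (4,6)
    t=1.3137 [y] (4,7)
    t=2.3087 [x] (5,7) — stop
  → r_4 = 2.3087
beam 5: φ=45°, α=60°
  cosα=0.5000 sinα=0.8660 | (2,6) | tMaxX 0.4600 tMaxY 0.3926 | tΔX 2.0000 tΔY 1.1547
    t=0.3926 [y] (2,7) — stop
  → r_5 = 0.3926
beam 6: φ=90°, α=105°
  cosα=-0.2588 sinα=0.9659 | (2,6) | tMaxX 2.9751 tMaxY 0.3520 | tΔX 3.8637 tΔY 1.0353
    t=0.3520 [y] (2,7) — stop
  → r_6 = 0.3520
beam 7: φ=135°, α=150°
  cosα=-0.8660 sinα=0.5000 | (2,6) | tMaxX 0.8891 tMaxY 0.6800 | tΔX 1.1547 tΔY 2.0000
    t=0.6800 [y] (2,7) — stop
  → r_7 = 0.6800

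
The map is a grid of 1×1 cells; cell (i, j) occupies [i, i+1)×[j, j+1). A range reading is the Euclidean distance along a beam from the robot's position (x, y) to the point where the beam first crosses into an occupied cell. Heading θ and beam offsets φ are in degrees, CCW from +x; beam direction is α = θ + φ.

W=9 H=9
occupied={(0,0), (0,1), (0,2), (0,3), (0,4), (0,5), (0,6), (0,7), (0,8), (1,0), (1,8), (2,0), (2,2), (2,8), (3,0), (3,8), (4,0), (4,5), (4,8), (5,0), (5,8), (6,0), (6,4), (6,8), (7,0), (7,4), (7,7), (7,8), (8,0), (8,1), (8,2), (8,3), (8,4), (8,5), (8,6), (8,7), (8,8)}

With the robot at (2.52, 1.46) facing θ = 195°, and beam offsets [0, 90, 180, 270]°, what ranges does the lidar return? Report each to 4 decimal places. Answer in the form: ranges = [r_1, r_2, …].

beam 1: φ=0°, α=195°
  d=(-0.9659,-0.2588)  start (2,1)  tX=0.5383 tY=1.7773  stride 1/|dx|=1.0353 1/|dy|=3.8637
    cross x-line → (1,1), t=0.5383
    cross x-line → (0,1), t=1.5736 (wall)
  → r_1 = 1.5736
beam 2: φ=90°, α=285°
  d=(0.2588,-0.9659)  start (2,1)  tX=1.8546 tY=0.4762  stride 1/|dx|=3.8637 1/|dy|=1.0353
    cross y-line → (2,0), t=0.4762 (wall)
  → r_2 = 0.4762
beam 3: φ=180°, α=15°
  d=(0.9659,0.2588)  start (2,1)  tX=0.4969 tY=2.0864  stride 1/|dx|=1.0353 1/|dy|=3.8637
    cross x-line → (3,1), t=0.4969
    cross x-line → (4,1), t=1.5322
    cross y-line → (4,2), t=2.0864
    cross x-line → (5,2), t=2.5675
    cross x-line → (6,2), t=3.6028
    cross x-line → (7,2), t=4.6380
    cross x-line → (8,2), t=5.6733 (wall)
  → r_3 = 5.6733
beam 4: φ=270°, α=105°
  d=(-0.2588,0.9659)  start (2,1)  tX=2.0091 tY=0.5590  stride 1/|dx|=3.8637 1/|dy|=1.0353
    cross y-line → (2,2), t=0.5590 (wall)
  → r_4 = 0.5590

ranges = [1.5736, 0.4762, 5.6733, 0.5590]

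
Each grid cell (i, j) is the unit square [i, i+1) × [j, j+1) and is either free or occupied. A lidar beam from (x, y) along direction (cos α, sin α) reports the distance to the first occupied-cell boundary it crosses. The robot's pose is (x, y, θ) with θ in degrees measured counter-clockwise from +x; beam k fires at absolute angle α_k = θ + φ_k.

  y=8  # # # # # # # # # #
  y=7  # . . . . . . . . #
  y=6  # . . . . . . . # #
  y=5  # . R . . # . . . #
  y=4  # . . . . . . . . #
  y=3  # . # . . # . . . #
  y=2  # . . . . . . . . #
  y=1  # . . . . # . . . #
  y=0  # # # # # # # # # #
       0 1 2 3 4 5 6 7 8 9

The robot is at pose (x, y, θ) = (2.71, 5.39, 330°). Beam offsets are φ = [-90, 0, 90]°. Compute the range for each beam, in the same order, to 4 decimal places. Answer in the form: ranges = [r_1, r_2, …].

beam 1: φ=-90°, α=240°
  cosα=-0.5000 sinα=-0.8660 | (2,5) | tMaxX 1.4200 tMaxY 0.4503 | tΔX 2.0000 tΔY 1.1547
    t=0.4503 [y] (2,4)
    t=1.4200 [x] (1,4)
    t=1.6050 [y] (1,3)
    t=2.7597 [y] (1,2)
    t=3.4200 [x] (0,2) — stop
  → r_1 = 3.4200
beam 2: φ=0°, α=330°
  cosα=0.8660 sinα=-0.5000 | (2,5) | tMaxX 0.3349 tMaxY 0.7800 | tΔX 1.1547 tΔY 2.0000
    t=0.3349 [x] (3,5)
    t=0.7800 [y] (3,4)
    t=1.4896 [x] (4,4)
    t=2.6443 [x] (5,4)
    t=2.7800 [y] (5,3) — stop
  → r_2 = 2.7800
beam 3: φ=90°, α=60°
  cosα=0.5000 sinα=0.8660 | (2,5) | tMaxX 0.5800 tMaxY 0.7044 | tΔX 2.0000 tΔY 1.1547
    t=0.5800 [x] (3,5)
    t=0.7044 [y] (3,6)
    t=1.8591 [y] (3,7)
    t=2.5800 [x] (4,7)
    t=3.0138 [y] (4,8) — stop
  → r_3 = 3.0138

ranges = [3.4200, 2.7800, 3.0138]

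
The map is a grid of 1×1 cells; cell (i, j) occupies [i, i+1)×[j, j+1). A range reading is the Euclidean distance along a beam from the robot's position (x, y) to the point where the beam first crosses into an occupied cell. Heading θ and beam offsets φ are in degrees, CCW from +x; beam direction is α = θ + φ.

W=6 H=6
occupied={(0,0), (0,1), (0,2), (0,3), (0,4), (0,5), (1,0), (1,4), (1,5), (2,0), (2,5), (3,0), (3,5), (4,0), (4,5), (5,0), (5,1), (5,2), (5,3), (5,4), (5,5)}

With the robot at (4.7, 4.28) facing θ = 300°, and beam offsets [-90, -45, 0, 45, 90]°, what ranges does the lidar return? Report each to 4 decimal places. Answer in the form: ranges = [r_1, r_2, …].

beam 1: φ=-90°, α=210°
  direction (-0.8660, -0.5000); cell (4,4); t to first gridline: x 0.8083, y 0.5600 (then +1.1547 / +2.0000)
    (4,3) via y @ 0.5600
    (3,3) via x @ 0.8083
    (2,3) via x @ 1.9630
    (2,2) via y @ 2.5600
    (1,2) via x @ 3.1177
    (0,2) via x @ 4.2724  # hit
  → r_1 = 4.2724
beam 2: φ=-45°, α=255°
  direction (-0.2588, -0.9659); cell (4,4); t to first gridline: x 2.7046, y 0.2899 (then +3.8637 / +1.0353)
    (4,3) via y @ 0.2899
    (4,2) via y @ 1.3252
    (4,1) via y @ 2.3604
    (3,1) via x @ 2.7046
    (3,0) via y @ 3.3957  # hit
  → r_2 = 3.3957
beam 3: φ=0°, α=300°
  direction (0.5000, -0.8660); cell (4,4); t to first gridline: x 0.6000, y 0.3233 (then +2.0000 / +1.1547)
    (4,3) via y @ 0.3233
    (5,3) via x @ 0.6000  # hit
  → r_3 = 0.6000
beam 4: φ=45°, α=345°
  direction (0.9659, -0.2588); cell (4,4); t to first gridline: x 0.3106, y 1.0818 (then +1.0353 / +3.8637)
    (5,4) via x @ 0.3106  # hit
  → r_4 = 0.3106
beam 5: φ=90°, α=30°
  direction (0.8660, 0.5000); cell (4,4); t to first gridline: x 0.3464, y 1.4400 (then +1.1547 / +2.0000)
    (5,4) via x @ 0.3464  # hit
  → r_5 = 0.3464

ranges = [4.2724, 3.3957, 0.6000, 0.3106, 0.3464]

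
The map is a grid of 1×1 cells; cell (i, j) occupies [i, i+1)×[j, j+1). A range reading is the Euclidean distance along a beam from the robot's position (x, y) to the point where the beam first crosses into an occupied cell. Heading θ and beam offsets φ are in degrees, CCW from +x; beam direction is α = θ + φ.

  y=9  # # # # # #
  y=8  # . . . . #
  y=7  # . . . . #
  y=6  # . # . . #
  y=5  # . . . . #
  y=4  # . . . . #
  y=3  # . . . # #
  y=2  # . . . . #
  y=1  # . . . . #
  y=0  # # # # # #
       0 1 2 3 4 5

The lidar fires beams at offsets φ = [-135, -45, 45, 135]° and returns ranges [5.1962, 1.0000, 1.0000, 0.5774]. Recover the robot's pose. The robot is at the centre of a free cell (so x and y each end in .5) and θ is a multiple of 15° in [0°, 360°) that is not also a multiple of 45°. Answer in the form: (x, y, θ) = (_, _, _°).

The pose lattice has 30·16 = 480 candidates. Test each by forward raycasting.
  (2.5, 8.5, 30°): beam 1 = 1.5529 ≠ 5.1962 ✗
  (2.5, 8.5, 105°): beam 1 = 2.8868 ≠ 5.1962 ✗
  (2.5, 7.5, 345°): beam 1 = 1.7321 ≠ 5.1962 ✗
  (3.5, 7.5, 30°): beam 1 = 6.7293 ≠ 5.1962 ✗
  …
  (1.5, 5.5, 75°): r_1=5.1962, r_2=1.0000, r_3=1.0000, r_4=0.5774 — all match ✓
No second candidate reproduces the full scan.

(x, y, θ) = (1.5, 5.5, 75°)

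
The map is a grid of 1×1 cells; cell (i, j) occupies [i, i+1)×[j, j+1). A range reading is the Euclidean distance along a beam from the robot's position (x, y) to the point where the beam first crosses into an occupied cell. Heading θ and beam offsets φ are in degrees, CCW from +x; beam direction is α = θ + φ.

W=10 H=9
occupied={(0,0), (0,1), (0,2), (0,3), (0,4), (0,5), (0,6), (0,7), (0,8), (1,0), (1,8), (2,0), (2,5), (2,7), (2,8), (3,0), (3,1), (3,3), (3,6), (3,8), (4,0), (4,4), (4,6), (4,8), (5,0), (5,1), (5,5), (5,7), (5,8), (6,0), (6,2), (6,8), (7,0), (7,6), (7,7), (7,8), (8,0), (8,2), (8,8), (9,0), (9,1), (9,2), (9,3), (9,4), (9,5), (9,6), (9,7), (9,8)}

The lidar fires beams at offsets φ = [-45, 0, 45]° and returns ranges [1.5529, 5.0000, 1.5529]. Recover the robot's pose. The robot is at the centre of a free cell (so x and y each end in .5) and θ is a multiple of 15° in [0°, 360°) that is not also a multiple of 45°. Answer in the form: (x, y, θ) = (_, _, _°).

The pose lattice has 42·16 = 672 candidates. Test each by forward raycasting.
  (6.5, 4.5, 330°): beam 2 = 2.8868 ≠ 5.0000 ✗
  (6.5, 4.5, 60°): beam 1 = 2.5882 ≠ 1.5529 ✗
  (5.5, 2.5, 300°): beam 1 = 0.5176 ≠ 1.5529 ✗
  (6.5, 3.5, 255°): beam 1 = 3.0000 ≠ 1.5529 ✗
  …
  (5.5, 3.5, 210°): r_1=1.5529, r_2=5.0000, r_3=1.5529 — all match ✓
Unique over the lattice → pose = (5.5, 3.5, 210°).

(x, y, θ) = (5.5, 3.5, 210°)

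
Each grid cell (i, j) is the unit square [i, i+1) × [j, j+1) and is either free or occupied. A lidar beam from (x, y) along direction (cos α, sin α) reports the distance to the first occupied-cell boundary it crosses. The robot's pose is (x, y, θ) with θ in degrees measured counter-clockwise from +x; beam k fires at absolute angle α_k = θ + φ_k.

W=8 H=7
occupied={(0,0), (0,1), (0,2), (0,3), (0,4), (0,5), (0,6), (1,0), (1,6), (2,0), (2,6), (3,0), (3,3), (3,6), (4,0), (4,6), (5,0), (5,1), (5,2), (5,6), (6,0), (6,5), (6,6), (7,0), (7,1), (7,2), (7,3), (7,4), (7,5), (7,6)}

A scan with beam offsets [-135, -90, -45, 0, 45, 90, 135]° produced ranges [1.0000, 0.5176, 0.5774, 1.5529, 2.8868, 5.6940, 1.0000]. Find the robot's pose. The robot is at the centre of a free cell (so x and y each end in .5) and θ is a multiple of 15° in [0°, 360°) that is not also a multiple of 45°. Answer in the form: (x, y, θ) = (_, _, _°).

Enumerate (i+0.5, j+0.5, θ) over the 26 free cells and 16 admissible headings. For each, cast all 7 beams and compare to the given ranges.
  (6.5, 1.5, 240°): beam 1 = 4.6587 ≠ 1.0000 ✗
  (5.5, 5.5, 240°): beam 1 = 0.5176 ≠ 1.0000 ✗
  (4.5, 3.5, 165°): beam 1 = 2.8868 ≠ 1.0000 ✗
  (3.5, 5.5, 60°): beam 1 = 1.5529 ≠ 1.0000 ✗
  (5.5, 4.5, 255°): beam 1 = 1.7321 ≠ 1.0000 ✗
  …
  (6.5, 3.5, 75°): r_1=1.0000, r_2=0.5176, r_3=0.5774, r_4=1.5529, r_5=2.8868, r_6=5.6940, r_7=1.0000 — all match ✓
Unique over the lattice → pose = (6.5, 3.5, 75°).

(x, y, θ) = (6.5, 3.5, 75°)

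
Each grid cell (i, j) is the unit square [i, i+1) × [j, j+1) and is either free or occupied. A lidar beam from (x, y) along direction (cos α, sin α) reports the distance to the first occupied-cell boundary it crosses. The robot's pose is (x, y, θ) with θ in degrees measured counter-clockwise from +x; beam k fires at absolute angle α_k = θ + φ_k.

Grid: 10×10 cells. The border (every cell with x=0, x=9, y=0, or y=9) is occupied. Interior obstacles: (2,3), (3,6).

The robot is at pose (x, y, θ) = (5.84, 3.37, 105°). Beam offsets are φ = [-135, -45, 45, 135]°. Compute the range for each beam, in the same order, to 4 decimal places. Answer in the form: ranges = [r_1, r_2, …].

ranges = [3.6489, 6.3200, 5.5888, 2.7366]

beam 1: φ=-135°, α=330°
  dir = (cos 330°, sin 330°) = (0.8660, -0.5000); from cell (5,3)
  next x-line at t=0.1848, next y-line at t=0.7400; Δt_x=1.1547, Δt_y=2.0000
    x: enter (6,3) at t=0.1848
    y: enter (6,2) at t=0.7400
    x: enter (7,2) at t=1.3395
    x: enter (8,2) at t=2.4942
    y: enter (8,1) at t=2.7400
    x: enter (9,1) at t=3.6489 ← occupied
  → r_1 = 3.6489
beam 2: φ=-45°, α=60°
  dir = (cos 60°, sin 60°) = (0.5000, 0.8660); from cell (5,3)
  next x-line at t=0.3200, next y-line at t=0.7275; Δt_x=2.0000, Δt_y=1.1547
    x: enter (6,3) at t=0.3200
    y: enter (6,4) at t=0.7275
    y: enter (6,5) at t=1.8822
    x: enter (7,5) at t=2.3200
    y: enter (7,6) at t=3.0369
    y: enter (7,7) at t=4.1916
    x: enter (8,7) at t=4.3200
    y: enter (8,8) at t=5.3463
    x: enter (9,8) at t=6.3200 ← occupied
  → r_2 = 6.3200
beam 3: φ=45°, α=150°
  dir = (cos 150°, sin 150°) = (-0.8660, 0.5000); from cell (5,3)
  next x-line at t=0.9699, next y-line at t=1.2600; Δt_x=1.1547, Δt_y=2.0000
    x: enter (4,3) at t=0.9699
    y: enter (4,4) at t=1.2600
    x: enter (3,4) at t=2.1246
    y: enter (3,5) at t=3.2600
    x: enter (2,5) at t=3.2793
    x: enter (1,5) at t=4.4341
    y: enter (1,6) at t=5.2600
    x: enter (0,6) at t=5.5888 ← occupied
  → r_3 = 5.5888
beam 4: φ=135°, α=240°
  dir = (cos 240°, sin 240°) = (-0.5000, -0.8660); from cell (5,3)
  next x-line at t=1.6800, next y-line at t=0.4272; Δt_x=2.0000, Δt_y=1.1547
    y: enter (5,2) at t=0.4272
    y: enter (5,1) at t=1.5819
    x: enter (4,1) at t=1.6800
    y: enter (4,0) at t=2.7366 ← occupied
  → r_4 = 2.7366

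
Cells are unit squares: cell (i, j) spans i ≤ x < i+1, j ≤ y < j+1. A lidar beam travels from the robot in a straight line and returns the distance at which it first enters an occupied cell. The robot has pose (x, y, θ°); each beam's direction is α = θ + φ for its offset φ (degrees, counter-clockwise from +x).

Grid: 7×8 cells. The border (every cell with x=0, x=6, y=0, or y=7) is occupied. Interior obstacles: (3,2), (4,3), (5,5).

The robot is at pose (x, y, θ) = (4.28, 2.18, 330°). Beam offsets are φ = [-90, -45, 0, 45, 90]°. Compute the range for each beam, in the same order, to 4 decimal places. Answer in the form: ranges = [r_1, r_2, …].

beam 1: φ=-90°, α=240°
  d=(-0.5000,-0.8660)  start (4,2)  tX=0.5600 tY=0.2078  stride 1/|dx|=2.0000 1/|dy|=1.1547
    cross y-line → (4,1), t=0.2078
    cross x-line → (3,1), t=0.5600
    cross y-line → (3,0), t=1.3625 (wall)
  → r_1 = 1.3625
beam 2: φ=-45°, α=285°
  d=(0.2588,-0.9659)  start (4,2)  tX=2.7819 tY=0.1863  stride 1/|dx|=3.8637 1/|dy|=1.0353
    cross y-line → (4,1), t=0.1863
    cross y-line → (4,0), t=1.2216 (wall)
  → r_2 = 1.2216
beam 3: φ=0°, α=330°
  d=(0.8660,-0.5000)  start (4,2)  tX=0.8314 tY=0.3600  stride 1/|dx|=1.1547 1/|dy|=2.0000
    cross y-line → (4,1), t=0.3600
    cross x-line → (5,1), t=0.8314
    cross x-line → (6,1), t=1.9861 (wall)
  → r_3 = 1.9861
beam 4: φ=45°, α=15°
  d=(0.9659,0.2588)  start (4,2)  tX=0.7454 tY=3.1682  stride 1/|dx|=1.0353 1/|dy|=3.8637
    cross x-line → (5,2), t=0.7454
    cross x-line → (6,2), t=1.7807 (wall)
  → r_4 = 1.7807
beam 5: φ=90°, α=60°
  d=(0.5000,0.8660)  start (4,2)  tX=1.4400 tY=0.9469  stride 1/|dx|=2.0000 1/|dy|=1.1547
    cross y-line → (4,3), t=0.9469 (wall)
  → r_5 = 0.9469

ranges = [1.3625, 1.2216, 1.9861, 1.7807, 0.9469]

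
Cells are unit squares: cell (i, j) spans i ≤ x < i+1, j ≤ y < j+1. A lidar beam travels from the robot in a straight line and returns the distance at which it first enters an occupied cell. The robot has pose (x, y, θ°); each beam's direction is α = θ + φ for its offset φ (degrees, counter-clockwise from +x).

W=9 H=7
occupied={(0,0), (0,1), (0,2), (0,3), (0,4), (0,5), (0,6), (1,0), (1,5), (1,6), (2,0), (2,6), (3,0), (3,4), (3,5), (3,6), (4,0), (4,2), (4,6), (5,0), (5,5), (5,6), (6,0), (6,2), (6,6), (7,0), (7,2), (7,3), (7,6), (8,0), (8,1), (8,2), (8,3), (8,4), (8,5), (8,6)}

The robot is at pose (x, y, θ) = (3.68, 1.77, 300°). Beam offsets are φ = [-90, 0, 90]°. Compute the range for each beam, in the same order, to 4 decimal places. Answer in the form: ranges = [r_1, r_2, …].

beam 1: φ=-90°, α=210°
  dir = (cos 210°, sin 210°) = (-0.8660, -0.5000); from cell (3,1)
  next x-line at t=0.7852, next y-line at t=1.5400; Δt_x=1.1547, Δt_y=2.0000
    x: enter (2,1) at t=0.7852
    y: enter (2,0) at t=1.5400 ← occupied
  → r_1 = 1.5400
beam 2: φ=0°, α=300°
  dir = (cos 300°, sin 300°) = (0.5000, -0.8660); from cell (3,1)
  next x-line at t=0.6400, next y-line at t=0.8891; Δt_x=2.0000, Δt_y=1.1547
    x: enter (4,1) at t=0.6400
    y: enter (4,0) at t=0.8891 ← occupied
  → r_2 = 0.8891
beam 3: φ=90°, α=30°
  dir = (cos 30°, sin 30°) = (0.8660, 0.5000); from cell (3,1)
  next x-line at t=0.3695, next y-line at t=0.4600; Δt_x=1.1547, Δt_y=2.0000
    x: enter (4,1) at t=0.3695
    y: enter (4,2) at t=0.4600 ← occupied
  → r_3 = 0.4600

ranges = [1.5400, 0.8891, 0.4600]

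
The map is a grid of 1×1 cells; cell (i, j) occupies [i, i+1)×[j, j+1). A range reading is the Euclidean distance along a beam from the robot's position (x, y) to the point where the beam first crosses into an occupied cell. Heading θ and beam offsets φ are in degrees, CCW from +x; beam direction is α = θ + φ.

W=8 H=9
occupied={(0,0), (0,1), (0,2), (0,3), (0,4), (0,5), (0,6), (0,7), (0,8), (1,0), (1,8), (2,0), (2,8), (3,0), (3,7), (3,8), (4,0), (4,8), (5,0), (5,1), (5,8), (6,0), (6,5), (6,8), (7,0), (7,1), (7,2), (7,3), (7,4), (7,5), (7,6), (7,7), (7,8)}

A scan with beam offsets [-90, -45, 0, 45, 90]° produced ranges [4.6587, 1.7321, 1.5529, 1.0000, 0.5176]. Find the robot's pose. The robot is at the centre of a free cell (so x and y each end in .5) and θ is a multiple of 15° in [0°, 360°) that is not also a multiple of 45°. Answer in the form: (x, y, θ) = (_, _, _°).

(x, y, θ) = (1.5, 6.5, 75°)

Candidates: 39 free-cell centres × 16 headings = 624 poses. Raycast each; keep the one whose scan matches to 4 dp.
  (4.5, 3.5, 165°): beam 2 = 5.1962 ≠ 1.7321 ✗
  (4.5, 1.5, 150°): beam 1 = 4.0415 ≠ 4.6587 ✗
  (6.5, 3.5, 15°): beam 1 = 1.9319 ≠ 4.6587 ✗
  (5.5, 4.5, 195°): beam 1 = 3.6235 ≠ 4.6587 ✗
  (5.5, 2.5, 15°): beam 1 = 0.5176 ≠ 4.6587 ✗
  …
  (1.5, 6.5, 75°): r_1=4.6587, r_2=1.7321, r_3=1.5529, r_4=1.0000, r_5=0.5176 — all match ✓
Only this pose fits every beam.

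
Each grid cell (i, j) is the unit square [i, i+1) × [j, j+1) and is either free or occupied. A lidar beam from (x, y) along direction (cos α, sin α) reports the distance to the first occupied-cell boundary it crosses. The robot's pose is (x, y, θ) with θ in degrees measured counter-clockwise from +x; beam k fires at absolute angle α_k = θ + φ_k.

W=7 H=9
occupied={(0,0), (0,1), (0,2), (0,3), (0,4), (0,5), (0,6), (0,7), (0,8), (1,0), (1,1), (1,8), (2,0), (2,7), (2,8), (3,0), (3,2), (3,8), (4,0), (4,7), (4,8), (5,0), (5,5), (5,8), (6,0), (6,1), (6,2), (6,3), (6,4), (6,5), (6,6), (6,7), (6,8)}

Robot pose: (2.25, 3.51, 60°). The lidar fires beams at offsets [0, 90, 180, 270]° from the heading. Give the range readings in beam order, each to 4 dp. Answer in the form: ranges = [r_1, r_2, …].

ranges = [4.0299, 1.4434, 1.7436, 1.0200]

beam 1: φ=0°, α=60°
  dir = (cos 60°, sin 60°) = (0.5000, 0.8660); from cell (2,3)
  next x-line at t=1.5000, next y-line at t=0.5658; Δt_x=2.0000, Δt_y=1.1547
    y: enter (2,4) at t=0.5658
    x: enter (3,4) at t=1.5000
    y: enter (3,5) at t=1.7205
    y: enter (3,6) at t=2.8752
    x: enter (4,6) at t=3.5000
    y: enter (4,7) at t=4.0299 ← occupied
  → r_1 = 4.0299
beam 2: φ=90°, α=150°
  dir = (cos 150°, sin 150°) = (-0.8660, 0.5000); from cell (2,3)
  next x-line at t=0.2887, next y-line at t=0.9800; Δt_x=1.1547, Δt_y=2.0000
    x: enter (1,3) at t=0.2887
    y: enter (1,4) at t=0.9800
    x: enter (0,4) at t=1.4434 ← occupied
  → r_2 = 1.4434
beam 3: φ=180°, α=240°
  dir = (cos 240°, sin 240°) = (-0.5000, -0.8660); from cell (2,3)
  next x-line at t=0.5000, next y-line at t=0.5889; Δt_x=2.0000, Δt_y=1.1547
    x: enter (1,3) at t=0.5000
    y: enter (1,2) at t=0.5889
    y: enter (1,1) at t=1.7436 ← occupied
  → r_3 = 1.7436
beam 4: φ=270°, α=330°
  dir = (cos 330°, sin 330°) = (0.8660, -0.5000); from cell (2,3)
  next x-line at t=0.8660, next y-line at t=1.0200; Δt_x=1.1547, Δt_y=2.0000
    x: enter (3,3) at t=0.8660
    y: enter (3,2) at t=1.0200 ← occupied
  → r_4 = 1.0200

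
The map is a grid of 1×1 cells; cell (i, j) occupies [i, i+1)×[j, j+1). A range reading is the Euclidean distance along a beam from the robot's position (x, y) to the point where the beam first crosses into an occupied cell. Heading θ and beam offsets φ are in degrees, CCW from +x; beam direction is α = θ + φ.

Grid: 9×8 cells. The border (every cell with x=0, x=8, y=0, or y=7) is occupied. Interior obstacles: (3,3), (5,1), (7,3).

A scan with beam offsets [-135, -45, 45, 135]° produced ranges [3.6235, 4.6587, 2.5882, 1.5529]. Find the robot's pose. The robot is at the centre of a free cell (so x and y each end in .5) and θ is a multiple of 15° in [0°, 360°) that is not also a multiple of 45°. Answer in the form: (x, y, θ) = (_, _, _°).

(x, y, θ) = (2.5, 4.5, 30°)

Enumerate (i+0.5, j+0.5, θ) over the 39 free cells and 16 admissible headings. For each, cast all 4 beams and compare to the given ranges.
  (7.5, 2.5, 105°): beam 1 = 0.5774 ≠ 3.6235 ✗
  (7.5, 4.5, 255°): beam 1 = 2.8868 ≠ 3.6235 ✗
  (7.5, 2.5, 195°): beam 1 = 0.5774 ≠ 3.6235 ✗
  (2.5, 1.5, 150°): beam 1 = 5.6940 ≠ 3.6235 ✗
  …
  (2.5, 4.5, 30°): r_1=3.6235, r_2=4.6587, r_3=2.5882, r_4=1.5529 — all match ✓
No second candidate reproduces the full scan.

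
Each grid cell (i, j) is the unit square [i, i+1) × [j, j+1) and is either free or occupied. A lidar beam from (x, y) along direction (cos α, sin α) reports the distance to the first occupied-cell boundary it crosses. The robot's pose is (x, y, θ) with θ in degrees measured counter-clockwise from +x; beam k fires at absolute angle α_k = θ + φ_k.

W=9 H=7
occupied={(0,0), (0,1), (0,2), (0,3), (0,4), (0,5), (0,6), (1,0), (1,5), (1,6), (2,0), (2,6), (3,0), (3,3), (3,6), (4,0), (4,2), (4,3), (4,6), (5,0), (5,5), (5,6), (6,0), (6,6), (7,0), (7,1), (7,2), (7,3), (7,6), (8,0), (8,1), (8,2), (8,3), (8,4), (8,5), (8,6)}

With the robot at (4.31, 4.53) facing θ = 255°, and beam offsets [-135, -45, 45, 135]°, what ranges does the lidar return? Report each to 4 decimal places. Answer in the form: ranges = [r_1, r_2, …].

ranges = [1.6974, 1.0600, 0.6120, 0.9400]

beam 1: φ=-135°, α=120°
  direction (-0.5000, 0.8660); cell (4,4); t to first gridline: x 0.6200, y 0.5427 (then +2.0000 / +1.1547)
    (4,5) via y @ 0.5427
    (3,5) via x @ 0.6200
    (3,6) via y @ 1.6974  # hit
  → r_1 = 1.6974
beam 2: φ=-45°, α=210°
  direction (-0.8660, -0.5000); cell (4,4); t to first gridline: x 0.3580, y 1.0600 (then +1.1547 / +2.0000)
    (3,4) via x @ 0.3580
    (3,3) via y @ 1.0600  # hit
  → r_2 = 1.0600
beam 3: φ=45°, α=300°
  direction (0.5000, -0.8660); cell (4,4); t to first gridline: x 1.3800, y 0.6120 (then +2.0000 / +1.1547)
    (4,3) via y @ 0.6120  # hit
  → r_3 = 0.6120
beam 4: φ=135°, α=30°
  direction (0.8660, 0.5000); cell (4,4); t to first gridline: x 0.7967, y 0.9400 (then +1.1547 / +2.0000)
    (5,4) via x @ 0.7967
    (5,5) via y @ 0.9400  # hit
  → r_4 = 0.9400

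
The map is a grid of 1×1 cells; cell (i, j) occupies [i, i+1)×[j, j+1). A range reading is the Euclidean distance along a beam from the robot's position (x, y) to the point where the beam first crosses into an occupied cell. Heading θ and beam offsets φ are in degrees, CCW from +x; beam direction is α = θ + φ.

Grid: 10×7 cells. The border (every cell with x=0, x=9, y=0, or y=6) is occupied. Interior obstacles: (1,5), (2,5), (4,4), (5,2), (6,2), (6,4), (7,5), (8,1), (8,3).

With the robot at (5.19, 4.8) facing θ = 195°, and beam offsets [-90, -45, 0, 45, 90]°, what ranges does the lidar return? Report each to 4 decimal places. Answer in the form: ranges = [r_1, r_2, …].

beam 1: φ=-90°, α=105°
  d=(-0.2588,0.9659)  start (5,4)  tX=0.7341 tY=0.2071  stride 1/|dx|=3.8637 1/|dy|=1.0353
    cross y-line → (5,5), t=0.2071
    cross x-line → (4,5), t=0.7341
    cross y-line → (4,6), t=1.2423 (wall)
  → r_1 = 1.2423
beam 2: φ=-45°, α=150°
  d=(-0.8660,0.5000)  start (5,4)  tX=0.2194 tY=0.4000  stride 1/|dx|=1.1547 1/|dy|=2.0000
    cross x-line → (4,4), t=0.2194 (wall)
  → r_2 = 0.2194
beam 3: φ=0°, α=195°
  d=(-0.9659,-0.2588)  start (5,4)  tX=0.1967 tY=3.0910  stride 1/|dx|=1.0353 1/|dy|=3.8637
    cross x-line → (4,4), t=0.1967 (wall)
  → r_3 = 0.1967
beam 4: φ=45°, α=240°
  d=(-0.5000,-0.8660)  start (5,4)  tX=0.3800 tY=0.9238  stride 1/|dx|=2.0000 1/|dy|=1.1547
    cross x-line → (4,4), t=0.3800 (wall)
  → r_4 = 0.3800
beam 5: φ=90°, α=285°
  d=(0.2588,-0.9659)  start (5,4)  tX=3.1296 tY=0.8282  stride 1/|dx|=3.8637 1/|dy|=1.0353
    cross y-line → (5,3), t=0.8282
    cross y-line → (5,2), t=1.8635 (wall)
  → r_5 = 1.8635

ranges = [1.2423, 0.2194, 0.1967, 0.3800, 1.8635]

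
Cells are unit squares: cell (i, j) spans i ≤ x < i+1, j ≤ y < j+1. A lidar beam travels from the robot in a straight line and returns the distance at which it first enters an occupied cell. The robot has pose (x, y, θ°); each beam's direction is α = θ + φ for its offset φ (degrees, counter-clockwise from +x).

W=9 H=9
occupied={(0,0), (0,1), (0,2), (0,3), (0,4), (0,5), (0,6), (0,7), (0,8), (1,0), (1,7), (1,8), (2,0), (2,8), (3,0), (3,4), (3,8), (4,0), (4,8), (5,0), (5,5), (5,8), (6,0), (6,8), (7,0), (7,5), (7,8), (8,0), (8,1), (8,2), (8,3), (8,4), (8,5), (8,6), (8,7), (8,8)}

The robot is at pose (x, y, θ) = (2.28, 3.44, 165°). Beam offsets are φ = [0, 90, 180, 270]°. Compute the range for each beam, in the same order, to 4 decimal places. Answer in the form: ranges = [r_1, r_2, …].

ranges = [1.3252, 2.5261, 5.9218, 4.7209]

beam 1: φ=0°, α=165°
  cosα=-0.9659 sinα=0.2588 | (2,3) | tMaxX 0.2899 tMaxY 2.1637 | tΔX 1.0353 tΔY 3.8637
    t=0.2899 [x] (1,3)
    t=1.3252 [x] (0,3) — stop
  → r_1 = 1.3252
beam 2: φ=90°, α=255°
  cosα=-0.2588 sinα=-0.9659 | (2,3) | tMaxX 1.0818 tMaxY 0.4555 | tΔX 3.8637 tΔY 1.0353
    t=0.4555 [y] (2,2)
    t=1.0818 [x] (1,2)
    t=1.4908 [y] (1,1)
    t=2.5261 [y] (1,0) — stop
  → r_2 = 2.5261
beam 3: φ=180°, α=345°
  cosα=0.9659 sinα=-0.2588 | (2,3) | tMaxX 0.7454 tMaxY 1.7000 | tΔX 1.0353 tΔY 3.8637
    t=0.7454 [x] (3,3)
    t=1.7000 [y] (3,2)
    t=1.7807 [x] (4,2)
    t=2.8160 [x] (5,2)
    t=3.8512 [x] (6,2)
    t=4.8865 [x] (7,2)
    t=5.5637 [y] (7,1)
    t=5.9218 [x] (8,1) — stop
  → r_3 = 5.9218
beam 4: φ=270°, α=75°
  cosα=0.2588 sinα=0.9659 | (2,3) | tMaxX 2.7819 tMaxY 0.5798 | tΔX 3.8637 tΔY 1.0353
    t=0.5798 [y] (2,4)
    t=1.6150 [y] (2,5)
    t=2.6503 [y] (2,6)
    t=2.7819 [x] (3,6)
    t=3.6856 [y] (3,7)
    t=4.7209 [y] (3,8) — stop
  → r_4 = 4.7209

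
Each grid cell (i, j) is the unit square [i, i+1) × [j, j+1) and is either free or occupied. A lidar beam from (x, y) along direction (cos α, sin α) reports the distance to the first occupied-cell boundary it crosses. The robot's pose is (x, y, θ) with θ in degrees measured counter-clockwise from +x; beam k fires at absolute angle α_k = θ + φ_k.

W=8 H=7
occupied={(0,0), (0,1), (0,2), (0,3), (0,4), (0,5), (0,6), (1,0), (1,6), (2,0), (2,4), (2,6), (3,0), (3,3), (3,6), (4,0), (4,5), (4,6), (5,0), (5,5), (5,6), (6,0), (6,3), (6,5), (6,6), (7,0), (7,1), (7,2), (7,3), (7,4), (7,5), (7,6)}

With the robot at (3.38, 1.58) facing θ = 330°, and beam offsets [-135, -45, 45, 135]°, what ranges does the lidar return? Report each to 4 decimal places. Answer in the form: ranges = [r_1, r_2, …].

beam 1: φ=-135°, α=195°
  dir = (cos 195°, sin 195°) = (-0.9659, -0.2588); from cell (3,1)
  next x-line at t=0.3934, next y-line at t=2.2409; Δt_x=1.0353, Δt_y=3.8637
    x: enter (2,1) at t=0.3934
    x: enter (1,1) at t=1.4287
    y: enter (1,0) at t=2.2409 ← occupied
  → r_1 = 2.2409
beam 2: φ=-45°, α=285°
  dir = (cos 285°, sin 285°) = (0.2588, -0.9659); from cell (3,1)
  next x-line at t=2.3955, next y-line at t=0.6005; Δt_x=3.8637, Δt_y=1.0353
    y: enter (3,0) at t=0.6005 ← occupied
  → r_2 = 0.6005
beam 3: φ=45°, α=15°
  dir = (cos 15°, sin 15°) = (0.9659, 0.2588); from cell (3,1)
  next x-line at t=0.6419, next y-line at t=1.6228; Δt_x=1.0353, Δt_y=3.8637
    x: enter (4,1) at t=0.6419
    y: enter (4,2) at t=1.6228
    x: enter (5,2) at t=1.6771
    x: enter (6,2) at t=2.7124
    x: enter (7,2) at t=3.7477 ← occupied
  → r_3 = 3.7477
beam 4: φ=135°, α=105°
  dir = (cos 105°, sin 105°) = (-0.2588, 0.9659); from cell (3,1)
  next x-line at t=1.4682, next y-line at t=0.4348; Δt_x=3.8637, Δt_y=1.0353
    y: enter (3,2) at t=0.4348
    x: enter (2,2) at t=1.4682
    y: enter (2,3) at t=1.4701
    y: enter (2,4) at t=2.5054 ← occupied
  → r_4 = 2.5054

ranges = [2.2409, 0.6005, 3.7477, 2.5054]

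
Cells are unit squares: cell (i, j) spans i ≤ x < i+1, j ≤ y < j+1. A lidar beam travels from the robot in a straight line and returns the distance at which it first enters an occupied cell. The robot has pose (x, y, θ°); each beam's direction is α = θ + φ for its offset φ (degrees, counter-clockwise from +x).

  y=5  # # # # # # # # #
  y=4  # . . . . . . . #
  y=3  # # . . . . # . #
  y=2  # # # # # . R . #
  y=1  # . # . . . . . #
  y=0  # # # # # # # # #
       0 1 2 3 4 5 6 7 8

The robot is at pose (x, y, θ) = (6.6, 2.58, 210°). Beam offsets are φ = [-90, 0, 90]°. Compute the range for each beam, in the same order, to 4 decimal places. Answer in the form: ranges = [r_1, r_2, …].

ranges = [0.4850, 3.1600, 1.8244]

beam 1: φ=-90°, α=120°
  cosα=-0.5000 sinα=0.8660 | (6,2) | tMaxX 1.2000 tMaxY 0.4850 | tΔX 2.0000 tΔY 1.1547
    t=0.4850 [y] (6,3) — stop
  → r_1 = 0.4850
beam 2: φ=0°, α=210°
  cosα=-0.8660 sinα=-0.5000 | (6,2) | tMaxX 0.6928 tMaxY 1.1600 | tΔX 1.1547 tΔY 2.0000
    t=0.6928 [x] (5,2)
    t=1.1600 [y] (5,1)
    t=1.8475 [x] (4,1)
    t=3.0022 [x] (3,1)
    t=3.1600 [y] (3,0) — stop
  → r_2 = 3.1600
beam 3: φ=90°, α=300°
  cosα=0.5000 sinα=-0.8660 | (6,2) | tMaxX 0.8000 tMaxY 0.6697 | tΔX 2.0000 tΔY 1.1547
    t=0.6697 [y] (6,1)
    t=0.8000 [x] (7,1)
    t=1.8244 [y] (7,0) — stop
  → r_3 = 1.8244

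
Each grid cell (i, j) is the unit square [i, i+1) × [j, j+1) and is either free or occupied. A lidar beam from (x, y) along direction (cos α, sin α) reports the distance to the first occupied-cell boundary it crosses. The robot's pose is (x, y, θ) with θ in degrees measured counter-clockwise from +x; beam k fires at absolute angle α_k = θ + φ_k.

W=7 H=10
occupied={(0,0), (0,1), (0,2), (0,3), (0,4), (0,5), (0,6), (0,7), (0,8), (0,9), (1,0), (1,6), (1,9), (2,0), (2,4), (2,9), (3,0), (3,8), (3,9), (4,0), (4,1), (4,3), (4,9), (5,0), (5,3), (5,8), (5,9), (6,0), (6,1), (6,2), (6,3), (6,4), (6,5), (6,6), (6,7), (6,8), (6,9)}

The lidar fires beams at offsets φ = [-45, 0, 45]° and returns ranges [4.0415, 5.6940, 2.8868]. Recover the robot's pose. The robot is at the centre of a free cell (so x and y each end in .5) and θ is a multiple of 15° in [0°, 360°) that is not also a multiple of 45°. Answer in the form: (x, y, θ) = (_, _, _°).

The pose lattice has 33·16 = 528 candidates. Test each by forward raycasting.
  (2.5, 2.5, 285°): beam 1 = 1.7321 ≠ 4.0415 ✗
  (1.5, 5.5, 300°): beam 1 = 1.9319 ≠ 4.0415 ✗
  (2.5, 5.5, 60°): beam 1 = 3.6235 ≠ 4.0415 ✗
  (2.5, 1.5, 210°): beam 1 = 1.5529 ≠ 4.0415 ✗
  …
  (4.5, 6.5, 255°): r_1=4.0415, r_2=5.6940, r_3=2.8868 — all match ✓
Unique over the lattice → pose = (4.5, 6.5, 255°).

(x, y, θ) = (4.5, 6.5, 255°)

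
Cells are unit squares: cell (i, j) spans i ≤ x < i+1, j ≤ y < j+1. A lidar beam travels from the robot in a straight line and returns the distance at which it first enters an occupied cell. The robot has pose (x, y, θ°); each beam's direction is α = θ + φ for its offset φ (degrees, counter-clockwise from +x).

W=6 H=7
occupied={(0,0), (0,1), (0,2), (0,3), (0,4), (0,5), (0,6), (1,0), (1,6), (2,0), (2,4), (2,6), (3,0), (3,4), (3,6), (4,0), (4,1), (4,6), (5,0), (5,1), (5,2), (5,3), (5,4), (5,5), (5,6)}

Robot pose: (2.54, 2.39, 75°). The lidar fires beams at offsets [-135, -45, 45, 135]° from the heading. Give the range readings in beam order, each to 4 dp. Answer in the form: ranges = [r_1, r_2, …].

ranges = [1.6050, 2.8406, 3.0800, 1.7782]

beam 1: φ=-135°, α=300°
  cosα=0.5000 sinα=-0.8660 | (2,2) | tMaxX 0.9200 tMaxY 0.4503 | tΔX 2.0000 tΔY 1.1547
    t=0.4503 [y] (2,1)
    t=0.9200 [x] (3,1)
    t=1.6050 [y] (3,0) — stop
  → r_1 = 1.6050
beam 2: φ=-45°, α=30°
  cosα=0.8660 sinα=0.5000 | (2,2) | tMaxX 0.5312 tMaxY 1.2200 | tΔX 1.1547 tΔY 2.0000
    t=0.5312 [x] (3,2)
    t=1.2200 [y] (3,3)
    t=1.6859 [x] (4,3)
    t=2.8406 [x] (5,3) — stop
  → r_2 = 2.8406
beam 3: φ=45°, α=120°
  cosα=-0.5000 sinα=0.8660 | (2,2) | tMaxX 1.0800 tMaxY 0.7044 | tΔX 2.0000 tΔY 1.1547
    t=0.7044 [y] (2,3)
    t=1.0800 [x] (1,3)
    t=1.8591 [y] (1,4)
    t=3.0138 [y] (1,5)
    t=3.0800 [x] (0,5) — stop
  → r_3 = 3.0800
beam 4: φ=135°, α=210°
  cosα=-0.8660 sinα=-0.5000 | (2,2) | tMaxX 0.6235 tMaxY 0.7800 | tΔX 1.1547 tΔY 2.0000
    t=0.6235 [x] (1,2)
    t=0.7800 [y] (1,1)
    t=1.7782 [x] (0,1) — stop
  → r_4 = 1.7782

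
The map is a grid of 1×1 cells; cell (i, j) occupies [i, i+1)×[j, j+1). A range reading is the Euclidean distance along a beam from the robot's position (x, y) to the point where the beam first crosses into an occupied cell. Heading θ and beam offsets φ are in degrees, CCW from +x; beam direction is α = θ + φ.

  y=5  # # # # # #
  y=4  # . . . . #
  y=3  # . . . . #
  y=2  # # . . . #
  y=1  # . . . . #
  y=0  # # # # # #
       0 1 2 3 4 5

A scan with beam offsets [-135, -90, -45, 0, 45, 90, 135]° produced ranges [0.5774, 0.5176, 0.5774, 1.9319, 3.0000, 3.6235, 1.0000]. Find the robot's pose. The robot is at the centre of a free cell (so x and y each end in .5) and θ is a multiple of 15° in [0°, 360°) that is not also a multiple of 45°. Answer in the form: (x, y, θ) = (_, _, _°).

Enumerate (i+0.5, j+0.5, θ) over the 15 free cells and 16 admissible headings. For each, cast all 7 beams and compare to the given ranges.
  (1.5, 4.5, 255°): beam 4 = 1.5529 ≠ 1.9319 ✗
  (3.5, 2.5, 300°): beam 1 = 1.5529 ≠ 0.5774 ✗
  (4.5, 1.5, 105°): beam 3 = 1.0000 ≠ 0.5774 ✗
  (2.5, 4.5, 300°): beam 1 = 1.5529 ≠ 0.5774 ✗
  …
  (4.5, 4.5, 165°): r_1=0.5774, r_2=0.5176, r_3=0.5774, r_4=1.9319, r_5=3.0000, r_6=3.6235, r_7=1.0000 — all match ✓
Unique over the lattice → pose = (4.5, 4.5, 165°).

(x, y, θ) = (4.5, 4.5, 165°)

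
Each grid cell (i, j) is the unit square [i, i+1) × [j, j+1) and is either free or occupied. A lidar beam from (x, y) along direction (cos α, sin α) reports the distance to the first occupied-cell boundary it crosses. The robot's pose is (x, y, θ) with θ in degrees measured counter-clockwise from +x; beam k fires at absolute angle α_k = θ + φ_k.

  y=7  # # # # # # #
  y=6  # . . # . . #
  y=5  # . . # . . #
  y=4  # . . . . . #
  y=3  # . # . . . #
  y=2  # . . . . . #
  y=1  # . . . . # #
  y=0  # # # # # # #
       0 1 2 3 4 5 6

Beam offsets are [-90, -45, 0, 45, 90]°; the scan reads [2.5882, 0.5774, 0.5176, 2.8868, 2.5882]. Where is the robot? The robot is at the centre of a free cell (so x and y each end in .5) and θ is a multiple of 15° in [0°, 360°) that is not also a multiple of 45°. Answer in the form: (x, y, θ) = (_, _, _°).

(x, y, θ) = (3.5, 4.5, 105°)

Enumerate (i+0.5, j+0.5, θ) over the 26 free cells and 16 admissible headings. For each, cast all 5 beams and compare to the given ranges.
  (2.5, 4.5, 120°): beam 1 = 1.0000 ≠ 2.5882 ✗
  (4.5, 2.5, 330°): beam 1 = 1.7321 ≠ 2.5882 ✗
  (1.5, 2.5, 210°): beam 1 = 1.0000 ≠ 2.5882 ✗
  (3.5, 2.5, 240°): beam 1 = 1.0000 ≠ 2.5882 ✗
  …
  (3.5, 4.5, 105°): r_1=2.5882, r_2=0.5774, r_3=0.5176, r_4=2.8868, r_5=2.5882 — all match ✓
Only this pose fits every beam.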